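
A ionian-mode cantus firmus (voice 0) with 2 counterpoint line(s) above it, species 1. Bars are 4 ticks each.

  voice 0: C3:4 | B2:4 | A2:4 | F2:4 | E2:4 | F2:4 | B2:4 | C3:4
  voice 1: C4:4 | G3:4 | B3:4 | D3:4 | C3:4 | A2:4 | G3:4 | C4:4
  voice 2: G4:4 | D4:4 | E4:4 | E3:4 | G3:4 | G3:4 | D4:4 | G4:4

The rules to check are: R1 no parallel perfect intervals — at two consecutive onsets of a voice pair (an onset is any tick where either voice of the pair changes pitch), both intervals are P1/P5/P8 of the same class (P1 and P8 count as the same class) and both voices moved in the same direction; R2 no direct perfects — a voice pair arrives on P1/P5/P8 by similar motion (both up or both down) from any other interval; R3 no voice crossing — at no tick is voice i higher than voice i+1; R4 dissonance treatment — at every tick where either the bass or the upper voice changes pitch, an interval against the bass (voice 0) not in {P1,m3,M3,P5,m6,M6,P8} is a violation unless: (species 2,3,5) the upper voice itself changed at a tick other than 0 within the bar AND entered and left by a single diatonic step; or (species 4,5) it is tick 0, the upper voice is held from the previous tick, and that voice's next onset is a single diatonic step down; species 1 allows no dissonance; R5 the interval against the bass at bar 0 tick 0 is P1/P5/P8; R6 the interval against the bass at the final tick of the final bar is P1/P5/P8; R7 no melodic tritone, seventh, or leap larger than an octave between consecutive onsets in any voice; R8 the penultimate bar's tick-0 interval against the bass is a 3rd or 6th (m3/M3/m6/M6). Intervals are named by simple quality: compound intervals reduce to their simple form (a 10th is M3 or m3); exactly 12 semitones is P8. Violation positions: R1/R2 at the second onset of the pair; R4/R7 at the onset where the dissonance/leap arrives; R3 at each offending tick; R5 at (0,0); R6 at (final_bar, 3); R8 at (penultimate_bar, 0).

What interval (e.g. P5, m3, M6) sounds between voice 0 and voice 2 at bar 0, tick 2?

P5

voice 0=C3 voice 2=G4 -> P5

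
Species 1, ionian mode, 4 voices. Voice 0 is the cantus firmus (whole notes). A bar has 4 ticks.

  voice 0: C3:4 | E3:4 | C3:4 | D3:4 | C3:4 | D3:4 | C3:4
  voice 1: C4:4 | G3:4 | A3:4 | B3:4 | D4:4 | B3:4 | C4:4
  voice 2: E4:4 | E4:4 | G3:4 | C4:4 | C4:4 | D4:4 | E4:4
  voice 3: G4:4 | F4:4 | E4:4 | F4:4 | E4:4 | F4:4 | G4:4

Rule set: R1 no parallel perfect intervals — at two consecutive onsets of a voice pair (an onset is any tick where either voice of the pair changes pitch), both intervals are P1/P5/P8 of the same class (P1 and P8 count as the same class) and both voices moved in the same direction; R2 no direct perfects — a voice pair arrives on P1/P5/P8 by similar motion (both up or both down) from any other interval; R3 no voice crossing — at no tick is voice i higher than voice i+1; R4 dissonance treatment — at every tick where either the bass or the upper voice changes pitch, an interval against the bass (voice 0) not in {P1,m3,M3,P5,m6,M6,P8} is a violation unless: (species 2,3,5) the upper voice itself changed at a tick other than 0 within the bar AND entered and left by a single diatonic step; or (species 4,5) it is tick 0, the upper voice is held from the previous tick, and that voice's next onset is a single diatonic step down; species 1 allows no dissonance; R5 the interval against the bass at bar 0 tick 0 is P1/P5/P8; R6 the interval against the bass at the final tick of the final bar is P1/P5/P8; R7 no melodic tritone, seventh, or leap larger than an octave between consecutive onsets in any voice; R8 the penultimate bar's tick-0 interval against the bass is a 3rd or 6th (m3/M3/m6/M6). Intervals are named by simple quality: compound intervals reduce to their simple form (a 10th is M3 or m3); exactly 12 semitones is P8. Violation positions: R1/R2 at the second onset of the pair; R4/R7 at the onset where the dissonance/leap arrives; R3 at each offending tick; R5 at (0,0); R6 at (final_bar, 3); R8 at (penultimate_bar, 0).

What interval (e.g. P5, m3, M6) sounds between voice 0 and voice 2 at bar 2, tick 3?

P5

voice 0=C3 voice 2=G3 -> P5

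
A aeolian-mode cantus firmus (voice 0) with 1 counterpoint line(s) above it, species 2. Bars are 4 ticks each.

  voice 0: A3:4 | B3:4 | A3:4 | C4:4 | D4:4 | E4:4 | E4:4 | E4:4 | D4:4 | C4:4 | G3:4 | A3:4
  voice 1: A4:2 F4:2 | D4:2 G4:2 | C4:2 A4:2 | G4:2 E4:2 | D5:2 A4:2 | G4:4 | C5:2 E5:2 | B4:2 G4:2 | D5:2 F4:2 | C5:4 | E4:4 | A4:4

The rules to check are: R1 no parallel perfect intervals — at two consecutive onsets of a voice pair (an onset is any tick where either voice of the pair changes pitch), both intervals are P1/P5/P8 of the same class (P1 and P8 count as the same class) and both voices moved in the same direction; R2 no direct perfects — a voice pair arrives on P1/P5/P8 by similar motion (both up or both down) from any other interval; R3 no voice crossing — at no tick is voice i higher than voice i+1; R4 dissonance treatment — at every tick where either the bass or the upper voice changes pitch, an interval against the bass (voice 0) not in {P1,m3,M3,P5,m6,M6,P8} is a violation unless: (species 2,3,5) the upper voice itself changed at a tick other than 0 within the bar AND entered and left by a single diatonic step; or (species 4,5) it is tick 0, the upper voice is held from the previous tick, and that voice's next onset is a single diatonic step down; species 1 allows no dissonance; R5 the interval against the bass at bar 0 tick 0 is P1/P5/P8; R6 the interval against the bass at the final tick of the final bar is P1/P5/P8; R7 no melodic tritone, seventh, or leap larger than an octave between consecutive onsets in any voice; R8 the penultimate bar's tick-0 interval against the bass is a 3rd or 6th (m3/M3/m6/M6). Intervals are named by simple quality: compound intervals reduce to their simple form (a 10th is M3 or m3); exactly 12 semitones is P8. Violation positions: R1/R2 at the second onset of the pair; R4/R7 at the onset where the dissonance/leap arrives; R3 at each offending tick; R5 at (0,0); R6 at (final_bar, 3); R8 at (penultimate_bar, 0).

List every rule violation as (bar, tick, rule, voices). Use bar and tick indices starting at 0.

(4, 0, R2, (0, 1))
(4, 0, R7, (1,))
(11, 0, R2, (0, 1))

bar 0: v0=A3 v1=A4 downbeat P8
bar 1: v0=B3 v1=D4 downbeat m3
bar 2: v0=A3 v1=C4 downbeat m3
bar 3: v0=C4 v1=G4 downbeat P5
bar 4: v0=D4 v1=D5 downbeat P8
bar 5: v0=E4 v1=G4 downbeat m3
bar 6: v0=E4 v1=C5 downbeat m6
bar 7: v0=E4 v1=B4 downbeat P5
bar 8: v0=D4 v1=D5 downbeat P8
bar 9: v0=C4 v1=C5 downbeat P8
bar 10: v0=G3 v1=E4 downbeat M6
bar 11: v0=A3 v1=A4 downbeat P8
  -> R2 @ bar 4 tick 0 v(0, 1): C4/E4 M3 -> D4/D5 P8 similar
  -> R7 @ bar 4 tick 0 v(1,): E4->D5 leap 10st
  -> R2 @ bar 11 tick 0 v(0, 1): G3/E4 M6 -> A3/A4 P8 similar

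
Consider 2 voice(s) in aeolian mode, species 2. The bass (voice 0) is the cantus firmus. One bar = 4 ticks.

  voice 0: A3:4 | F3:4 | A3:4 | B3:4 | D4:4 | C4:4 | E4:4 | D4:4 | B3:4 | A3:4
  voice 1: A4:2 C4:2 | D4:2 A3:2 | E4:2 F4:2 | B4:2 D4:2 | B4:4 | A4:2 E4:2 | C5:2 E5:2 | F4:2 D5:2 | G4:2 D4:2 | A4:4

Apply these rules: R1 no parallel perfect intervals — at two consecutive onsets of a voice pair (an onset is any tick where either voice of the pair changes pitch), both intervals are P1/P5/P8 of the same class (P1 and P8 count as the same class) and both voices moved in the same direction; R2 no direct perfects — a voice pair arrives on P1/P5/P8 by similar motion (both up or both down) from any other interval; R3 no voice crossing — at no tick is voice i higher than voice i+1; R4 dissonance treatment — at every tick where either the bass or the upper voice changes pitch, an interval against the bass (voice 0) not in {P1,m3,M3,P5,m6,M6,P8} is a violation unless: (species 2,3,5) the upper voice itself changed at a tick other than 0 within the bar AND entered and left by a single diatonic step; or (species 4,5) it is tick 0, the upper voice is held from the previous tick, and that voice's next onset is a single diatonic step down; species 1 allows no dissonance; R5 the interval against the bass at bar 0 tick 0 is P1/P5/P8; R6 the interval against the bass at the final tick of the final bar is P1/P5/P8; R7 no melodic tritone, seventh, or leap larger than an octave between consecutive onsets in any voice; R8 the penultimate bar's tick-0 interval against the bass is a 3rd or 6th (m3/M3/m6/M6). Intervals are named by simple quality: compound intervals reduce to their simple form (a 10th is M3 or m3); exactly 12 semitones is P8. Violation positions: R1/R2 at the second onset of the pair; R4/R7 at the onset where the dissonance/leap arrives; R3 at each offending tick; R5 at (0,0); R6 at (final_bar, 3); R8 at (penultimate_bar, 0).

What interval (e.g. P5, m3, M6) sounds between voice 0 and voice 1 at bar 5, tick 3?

voice 0=C4 voice 1=E4 -> M3

M3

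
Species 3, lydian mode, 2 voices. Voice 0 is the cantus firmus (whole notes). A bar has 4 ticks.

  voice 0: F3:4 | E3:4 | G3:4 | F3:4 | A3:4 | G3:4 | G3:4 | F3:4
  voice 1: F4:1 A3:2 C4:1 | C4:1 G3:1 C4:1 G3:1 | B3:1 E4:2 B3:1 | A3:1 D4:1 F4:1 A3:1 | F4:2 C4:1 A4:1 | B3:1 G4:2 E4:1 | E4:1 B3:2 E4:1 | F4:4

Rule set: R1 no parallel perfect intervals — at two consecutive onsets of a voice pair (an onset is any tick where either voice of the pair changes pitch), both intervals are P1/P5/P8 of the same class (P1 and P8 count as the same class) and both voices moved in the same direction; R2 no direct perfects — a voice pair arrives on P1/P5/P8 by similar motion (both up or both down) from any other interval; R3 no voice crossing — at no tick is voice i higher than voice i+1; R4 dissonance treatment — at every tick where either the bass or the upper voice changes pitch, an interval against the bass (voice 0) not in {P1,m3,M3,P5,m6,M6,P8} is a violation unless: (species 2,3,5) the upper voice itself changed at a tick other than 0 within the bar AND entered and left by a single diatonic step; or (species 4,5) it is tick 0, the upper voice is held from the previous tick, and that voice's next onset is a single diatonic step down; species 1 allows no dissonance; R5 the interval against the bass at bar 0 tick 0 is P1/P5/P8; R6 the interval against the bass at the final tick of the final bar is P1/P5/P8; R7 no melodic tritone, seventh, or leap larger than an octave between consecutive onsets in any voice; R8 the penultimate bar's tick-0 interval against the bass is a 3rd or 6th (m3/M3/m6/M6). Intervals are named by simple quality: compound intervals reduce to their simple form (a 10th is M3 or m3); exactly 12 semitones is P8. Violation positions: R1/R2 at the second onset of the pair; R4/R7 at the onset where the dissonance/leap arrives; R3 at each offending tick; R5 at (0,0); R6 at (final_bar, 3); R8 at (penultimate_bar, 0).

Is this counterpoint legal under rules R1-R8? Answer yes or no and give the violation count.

No (1 violations)

bar 0: v0=F3 v1=F4 (P8)
bar 1: v0=E3 v1=C4 (m6)
bar 2: v0=G3 v1=B3 (M3)
bar 3: v0=F3 v1=A3 (M3)
bar 4: v0=A3 v1=F4 (m6)
bar 5: v0=G3 v1=B3 (M3)
bar 6: v0=G3 v1=E4 (M6)
bar 7: v0=F3 v1=F4 (P8)
  R7 @ bar5.0: A4->B3 leap 10st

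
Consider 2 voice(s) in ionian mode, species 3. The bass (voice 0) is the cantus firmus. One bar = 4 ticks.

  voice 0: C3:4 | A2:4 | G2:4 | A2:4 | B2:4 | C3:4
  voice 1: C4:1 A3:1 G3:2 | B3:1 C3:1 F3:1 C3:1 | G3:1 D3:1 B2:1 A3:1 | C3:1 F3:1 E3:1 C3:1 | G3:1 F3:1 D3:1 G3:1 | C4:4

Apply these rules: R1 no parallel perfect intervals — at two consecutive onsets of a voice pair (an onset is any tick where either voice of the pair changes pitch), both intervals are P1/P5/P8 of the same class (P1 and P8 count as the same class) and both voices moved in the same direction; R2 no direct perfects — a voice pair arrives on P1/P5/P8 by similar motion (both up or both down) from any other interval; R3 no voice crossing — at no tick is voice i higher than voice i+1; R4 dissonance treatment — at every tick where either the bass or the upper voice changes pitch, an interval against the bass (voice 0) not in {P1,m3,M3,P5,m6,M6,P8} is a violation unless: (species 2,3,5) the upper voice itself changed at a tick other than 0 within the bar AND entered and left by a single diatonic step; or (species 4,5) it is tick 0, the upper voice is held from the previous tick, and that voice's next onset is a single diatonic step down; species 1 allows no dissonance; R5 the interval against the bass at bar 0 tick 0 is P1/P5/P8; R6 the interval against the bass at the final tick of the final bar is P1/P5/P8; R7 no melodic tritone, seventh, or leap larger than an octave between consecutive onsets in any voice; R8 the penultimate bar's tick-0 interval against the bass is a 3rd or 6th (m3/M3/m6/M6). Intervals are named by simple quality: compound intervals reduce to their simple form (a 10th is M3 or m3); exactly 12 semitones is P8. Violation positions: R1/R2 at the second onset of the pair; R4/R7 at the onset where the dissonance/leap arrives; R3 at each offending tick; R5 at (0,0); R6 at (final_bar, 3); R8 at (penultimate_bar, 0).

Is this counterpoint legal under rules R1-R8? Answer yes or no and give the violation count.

bar 0: v0=C3 v1=C4 (P8)
bar 1: v0=A2 v1=B3 (M2)
bar 2: v0=G2 v1=G3 (P8)
bar 3: v0=A2 v1=C3 (m3)
bar 4: v0=B2 v1=G3 (m6)
bar 5: v0=C3 v1=C4 (P8)
  R4 @ bar1.0: A2/B3 M2 untreated
  R7 @ bar1.1: B3->C3 leap 11st
  R4 @ bar2.3: G2/A3 M2 untreated
  R7 @ bar2.3: B2->A3 leap 10st
  R4 @ bar4.1: B2/F3 TT untreated
  R2 @ bar5.0: B2/G3 m6 -> C3/C4 P8 similar

No (6 violations)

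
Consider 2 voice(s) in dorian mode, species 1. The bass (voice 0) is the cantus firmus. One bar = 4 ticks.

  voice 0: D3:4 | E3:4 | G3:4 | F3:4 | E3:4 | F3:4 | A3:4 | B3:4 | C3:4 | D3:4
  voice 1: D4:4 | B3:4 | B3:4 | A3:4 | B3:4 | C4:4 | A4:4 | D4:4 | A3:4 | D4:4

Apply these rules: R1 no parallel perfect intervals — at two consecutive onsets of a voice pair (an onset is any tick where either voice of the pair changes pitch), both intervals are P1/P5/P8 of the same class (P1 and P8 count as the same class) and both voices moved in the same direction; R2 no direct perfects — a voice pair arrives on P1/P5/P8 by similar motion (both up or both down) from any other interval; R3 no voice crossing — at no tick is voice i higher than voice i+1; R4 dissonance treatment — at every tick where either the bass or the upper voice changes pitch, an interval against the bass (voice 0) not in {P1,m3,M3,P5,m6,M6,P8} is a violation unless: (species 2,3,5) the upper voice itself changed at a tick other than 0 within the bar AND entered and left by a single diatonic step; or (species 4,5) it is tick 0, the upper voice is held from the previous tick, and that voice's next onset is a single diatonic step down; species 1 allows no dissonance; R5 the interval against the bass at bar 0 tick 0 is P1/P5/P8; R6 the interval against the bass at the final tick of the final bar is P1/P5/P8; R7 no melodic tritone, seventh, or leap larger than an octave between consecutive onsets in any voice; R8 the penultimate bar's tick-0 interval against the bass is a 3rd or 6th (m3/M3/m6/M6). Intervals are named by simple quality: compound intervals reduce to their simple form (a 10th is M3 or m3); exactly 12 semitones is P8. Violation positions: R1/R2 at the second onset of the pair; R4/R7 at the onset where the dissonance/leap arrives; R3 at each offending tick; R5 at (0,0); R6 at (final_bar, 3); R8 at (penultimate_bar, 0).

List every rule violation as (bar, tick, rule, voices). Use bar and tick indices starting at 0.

bar 0: v0=D3 v1=D4 downbeat P8
bar 1: v0=E3 v1=B3 downbeat P5
bar 2: v0=G3 v1=B3 downbeat M3
bar 3: v0=F3 v1=A3 downbeat M3
bar 4: v0=E3 v1=B3 downbeat P5
bar 5: v0=F3 v1=C4 downbeat P5
bar 6: v0=A3 v1=A4 downbeat P8
bar 7: v0=B3 v1=D4 downbeat m3
bar 8: v0=C3 v1=A3 downbeat M6
bar 9: v0=D3 v1=D4 downbeat P8
  -> R1 @ bar 5 tick 0 v(0, 1): E3/B3 P5 -> F3/C4 P5 similar
  -> R2 @ bar 6 tick 0 v(0, 1): F3/C4 P5 -> A3/A4 P8 similar
  -> R7 @ bar 8 tick 0 v(0,): B3->C3 leap 11st
  -> R2 @ bar 9 tick 0 v(0, 1): C3/A3 M6 -> D3/D4 P8 similar

(5, 0, R1, (0, 1))
(6, 0, R2, (0, 1))
(8, 0, R7, (0,))
(9, 0, R2, (0, 1))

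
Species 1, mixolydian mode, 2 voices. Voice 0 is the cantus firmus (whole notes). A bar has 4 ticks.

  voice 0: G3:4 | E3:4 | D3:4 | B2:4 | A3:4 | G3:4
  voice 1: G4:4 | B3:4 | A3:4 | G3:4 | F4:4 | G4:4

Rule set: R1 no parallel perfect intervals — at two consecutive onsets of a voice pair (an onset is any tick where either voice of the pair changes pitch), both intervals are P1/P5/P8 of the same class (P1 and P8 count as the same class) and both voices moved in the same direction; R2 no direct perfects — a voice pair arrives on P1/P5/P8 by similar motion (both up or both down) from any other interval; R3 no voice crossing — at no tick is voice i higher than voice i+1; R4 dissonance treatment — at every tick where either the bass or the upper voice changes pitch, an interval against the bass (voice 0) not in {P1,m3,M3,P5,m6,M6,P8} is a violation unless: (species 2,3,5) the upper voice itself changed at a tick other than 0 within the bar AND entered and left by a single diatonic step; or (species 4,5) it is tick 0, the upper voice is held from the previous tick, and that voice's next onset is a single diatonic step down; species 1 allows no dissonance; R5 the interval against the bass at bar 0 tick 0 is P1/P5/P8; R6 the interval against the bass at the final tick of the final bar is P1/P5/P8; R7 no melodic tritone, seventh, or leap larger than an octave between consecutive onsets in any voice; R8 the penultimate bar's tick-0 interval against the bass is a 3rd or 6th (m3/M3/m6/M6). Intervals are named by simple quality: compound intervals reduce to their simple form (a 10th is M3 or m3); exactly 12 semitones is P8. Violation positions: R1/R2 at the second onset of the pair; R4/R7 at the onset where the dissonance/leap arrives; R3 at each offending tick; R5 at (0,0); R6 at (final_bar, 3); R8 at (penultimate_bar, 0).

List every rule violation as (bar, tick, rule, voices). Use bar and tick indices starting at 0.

(1, 0, R2, (0, 1))
(2, 0, R1, (0, 1))
(4, 0, R7, (0,))
(4, 0, R7, (1,))

bar 0: v0=G3 v1=G4 downbeat P8
bar 1: v0=E3 v1=B3 downbeat P5
bar 2: v0=D3 v1=A3 downbeat P5
bar 3: v0=B2 v1=G3 downbeat m6
bar 4: v0=A3 v1=F4 downbeat m6
bar 5: v0=G3 v1=G4 downbeat P8
  -> R2 @ bar 1 tick 0 v(0, 1): G3/G4 P8 -> E3/B3 P5 similar
  -> R1 @ bar 2 tick 0 v(0, 1): E3/B3 P5 -> D3/A3 P5 similar
  -> R7 @ bar 4 tick 0 v(0,): B2->A3 leap 10st
  -> R7 @ bar 4 tick 0 v(1,): G3->F4 leap 10st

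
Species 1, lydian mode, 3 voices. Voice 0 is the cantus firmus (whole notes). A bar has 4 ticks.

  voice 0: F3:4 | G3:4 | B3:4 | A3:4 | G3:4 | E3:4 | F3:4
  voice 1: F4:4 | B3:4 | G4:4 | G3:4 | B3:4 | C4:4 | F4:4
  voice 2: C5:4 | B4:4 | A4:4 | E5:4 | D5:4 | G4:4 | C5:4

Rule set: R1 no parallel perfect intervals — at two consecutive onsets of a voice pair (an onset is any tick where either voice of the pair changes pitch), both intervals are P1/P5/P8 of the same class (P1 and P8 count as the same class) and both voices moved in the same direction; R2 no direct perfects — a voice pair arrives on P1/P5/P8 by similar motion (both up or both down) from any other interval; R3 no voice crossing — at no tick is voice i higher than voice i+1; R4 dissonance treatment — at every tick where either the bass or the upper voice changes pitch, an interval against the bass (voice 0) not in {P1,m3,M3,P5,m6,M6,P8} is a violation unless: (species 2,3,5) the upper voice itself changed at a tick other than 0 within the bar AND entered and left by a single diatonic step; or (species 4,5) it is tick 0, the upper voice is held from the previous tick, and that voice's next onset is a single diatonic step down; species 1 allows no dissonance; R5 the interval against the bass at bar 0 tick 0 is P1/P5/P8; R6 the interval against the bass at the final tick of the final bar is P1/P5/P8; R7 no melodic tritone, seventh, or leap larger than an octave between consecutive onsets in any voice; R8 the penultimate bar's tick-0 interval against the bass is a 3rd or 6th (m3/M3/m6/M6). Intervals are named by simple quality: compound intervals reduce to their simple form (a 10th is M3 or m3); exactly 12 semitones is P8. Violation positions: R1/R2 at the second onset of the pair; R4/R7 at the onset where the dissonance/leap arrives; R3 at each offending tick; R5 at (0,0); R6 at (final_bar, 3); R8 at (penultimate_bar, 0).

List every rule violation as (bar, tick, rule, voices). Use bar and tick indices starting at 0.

(1, 0, R2, (1, 2))
(1, 0, R7, (1,))
(2, 0, R4, (0, 2))
(3, 0, R3, (0, 1))
(3, 0, R4, (0, 1))
(3, 1, R3, (0, 1))
(3, 2, R3, (0, 1))
(3, 3, R3, (0, 1))
(4, 0, R1, (0, 2))
(6, 0, R1, (1, 2))
(6, 0, R2, (0, 1))
(6, 0, R2, (0, 2))

bar 0: v0=F3 v1=F4 v2=C5 downbeat P5
bar 1: v0=G3 v1=B3 v2=B4 downbeat M3
bar 2: v0=B3 v1=G4 v2=A4 downbeat m7
bar 3: v0=A3 v1=G3 v2=E5 downbeat P5
bar 4: v0=G3 v1=B3 v2=D5 downbeat P5
bar 5: v0=E3 v1=C4 v2=G4 downbeat m3
bar 6: v0=F3 v1=F4 v2=C5 downbeat P5
  -> R2 @ bar 1 tick 0 v(1, 2): F4/C5 P5 -> B3/B4 P8 similar
  -> R7 @ bar 1 tick 0 v(1,): F4->B3 leap 6st
  -> R4 @ bar 2 tick 0 v(0, 2): B3/A4 m7 untreated
  -> R3 @ bar 3 tick 0 v(0, 1): A3 above G3
  -> R4 @ bar 3 tick 0 v(0, 1): A3/G3 M2 untreated
  -> R3 @ bar 3 tick 1 v(0, 1): A3 above G3
  -> R3 @ bar 3 tick 2 v(0, 1): A3 above G3
  -> R3 @ bar 3 tick 3 v(0, 1): A3 above G3
  -> R1 @ bar 4 tick 0 v(0, 2): A3/E5 P5 -> G3/D5 P5 similar
  -> R1 @ bar 6 tick 0 v(1, 2): C4/G4 P5 -> F4/C5 P5 similar
  -> R2 @ bar 6 tick 0 v(0, 1): E3/C4 m6 -> F3/F4 P8 similar
  -> R2 @ bar 6 tick 0 v(0, 2): E3/G4 m3 -> F3/C5 P5 similar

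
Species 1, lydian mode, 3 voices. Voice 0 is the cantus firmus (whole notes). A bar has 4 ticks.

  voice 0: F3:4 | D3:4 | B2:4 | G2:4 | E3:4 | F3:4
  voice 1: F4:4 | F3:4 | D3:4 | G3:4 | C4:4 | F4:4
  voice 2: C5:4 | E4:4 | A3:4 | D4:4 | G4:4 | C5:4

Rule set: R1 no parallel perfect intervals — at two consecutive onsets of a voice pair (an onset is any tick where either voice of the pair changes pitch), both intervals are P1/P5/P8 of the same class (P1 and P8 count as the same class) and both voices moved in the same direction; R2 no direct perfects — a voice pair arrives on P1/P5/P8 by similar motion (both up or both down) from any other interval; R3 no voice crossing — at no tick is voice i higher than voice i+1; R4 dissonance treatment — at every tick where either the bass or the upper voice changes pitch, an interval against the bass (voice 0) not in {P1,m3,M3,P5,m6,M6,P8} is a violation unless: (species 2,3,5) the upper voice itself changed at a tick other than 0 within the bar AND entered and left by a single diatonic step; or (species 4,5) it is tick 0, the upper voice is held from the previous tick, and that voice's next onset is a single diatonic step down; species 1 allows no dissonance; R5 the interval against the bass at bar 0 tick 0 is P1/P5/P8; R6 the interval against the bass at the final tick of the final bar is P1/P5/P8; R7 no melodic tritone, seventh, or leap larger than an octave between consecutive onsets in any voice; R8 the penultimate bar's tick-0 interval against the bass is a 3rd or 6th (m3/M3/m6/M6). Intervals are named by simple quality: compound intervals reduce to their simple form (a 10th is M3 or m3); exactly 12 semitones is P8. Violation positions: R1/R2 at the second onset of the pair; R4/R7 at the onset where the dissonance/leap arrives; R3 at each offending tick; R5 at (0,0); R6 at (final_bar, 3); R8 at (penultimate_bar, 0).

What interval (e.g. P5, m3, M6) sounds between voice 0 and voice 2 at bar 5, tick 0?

P5

voice 0=F3 voice 2=C5 -> P5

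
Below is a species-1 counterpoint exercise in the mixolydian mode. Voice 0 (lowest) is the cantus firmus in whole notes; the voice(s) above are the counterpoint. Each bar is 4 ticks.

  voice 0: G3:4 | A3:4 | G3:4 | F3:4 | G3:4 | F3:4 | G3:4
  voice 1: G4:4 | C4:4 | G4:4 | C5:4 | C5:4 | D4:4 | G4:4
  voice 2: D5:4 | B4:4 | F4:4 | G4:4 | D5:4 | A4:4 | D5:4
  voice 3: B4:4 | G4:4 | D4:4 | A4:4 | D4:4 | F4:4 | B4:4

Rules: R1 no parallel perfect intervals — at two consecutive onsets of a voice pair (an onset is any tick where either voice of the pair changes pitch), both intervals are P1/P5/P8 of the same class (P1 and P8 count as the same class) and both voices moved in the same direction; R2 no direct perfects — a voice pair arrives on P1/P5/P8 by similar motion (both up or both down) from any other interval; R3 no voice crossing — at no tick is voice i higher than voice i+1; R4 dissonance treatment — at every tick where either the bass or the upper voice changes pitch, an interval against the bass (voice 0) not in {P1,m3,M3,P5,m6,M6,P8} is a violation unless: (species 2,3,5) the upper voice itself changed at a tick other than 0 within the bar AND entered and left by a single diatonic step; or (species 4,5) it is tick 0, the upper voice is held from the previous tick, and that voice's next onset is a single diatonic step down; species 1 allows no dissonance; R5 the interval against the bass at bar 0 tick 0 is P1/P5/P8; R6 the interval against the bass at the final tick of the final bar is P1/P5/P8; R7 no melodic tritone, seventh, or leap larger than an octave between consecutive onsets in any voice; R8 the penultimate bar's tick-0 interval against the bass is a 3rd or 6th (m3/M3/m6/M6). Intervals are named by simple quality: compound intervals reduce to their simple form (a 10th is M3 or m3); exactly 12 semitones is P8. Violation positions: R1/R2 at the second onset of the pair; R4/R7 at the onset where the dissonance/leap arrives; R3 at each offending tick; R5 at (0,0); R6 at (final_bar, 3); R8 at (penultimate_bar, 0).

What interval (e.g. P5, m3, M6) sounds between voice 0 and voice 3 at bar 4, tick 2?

voice 0=G3 voice 3=D4 -> P5

P5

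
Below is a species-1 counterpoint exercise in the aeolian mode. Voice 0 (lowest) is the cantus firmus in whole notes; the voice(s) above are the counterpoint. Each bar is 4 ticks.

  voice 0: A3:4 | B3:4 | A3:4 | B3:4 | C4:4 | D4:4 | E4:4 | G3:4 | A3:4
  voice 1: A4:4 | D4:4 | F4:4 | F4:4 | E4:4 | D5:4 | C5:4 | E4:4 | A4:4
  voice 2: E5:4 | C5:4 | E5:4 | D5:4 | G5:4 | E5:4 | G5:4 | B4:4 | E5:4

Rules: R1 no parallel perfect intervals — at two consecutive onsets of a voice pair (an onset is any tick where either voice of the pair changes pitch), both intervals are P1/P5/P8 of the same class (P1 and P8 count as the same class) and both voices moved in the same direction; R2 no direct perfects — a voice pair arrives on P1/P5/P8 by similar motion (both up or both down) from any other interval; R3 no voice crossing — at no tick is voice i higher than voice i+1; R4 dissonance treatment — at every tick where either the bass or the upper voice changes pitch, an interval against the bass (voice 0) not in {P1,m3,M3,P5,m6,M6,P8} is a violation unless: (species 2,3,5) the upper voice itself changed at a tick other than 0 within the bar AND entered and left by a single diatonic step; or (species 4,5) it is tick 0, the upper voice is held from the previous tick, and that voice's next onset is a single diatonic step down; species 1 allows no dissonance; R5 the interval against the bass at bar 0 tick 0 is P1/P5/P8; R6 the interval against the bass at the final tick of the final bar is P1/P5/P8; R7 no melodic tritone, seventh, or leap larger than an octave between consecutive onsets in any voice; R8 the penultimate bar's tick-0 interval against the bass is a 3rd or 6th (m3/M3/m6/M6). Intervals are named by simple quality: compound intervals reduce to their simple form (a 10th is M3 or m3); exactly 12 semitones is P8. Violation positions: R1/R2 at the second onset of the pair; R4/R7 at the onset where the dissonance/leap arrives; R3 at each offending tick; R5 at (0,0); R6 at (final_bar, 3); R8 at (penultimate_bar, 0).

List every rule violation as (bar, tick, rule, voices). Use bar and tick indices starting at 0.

bar 0: v0=A3 v1=A4 v2=E5 downbeat P5
bar 1: v0=B3 v1=D4 v2=C5 downbeat m2
bar 2: v0=A3 v1=F4 v2=E5 downbeat P5
bar 3: v0=B3 v1=F4 v2=D5 downbeat m3
bar 4: v0=C4 v1=E4 v2=G5 downbeat P5
bar 5: v0=D4 v1=D5 v2=E5 downbeat M2
bar 6: v0=E4 v1=C5 v2=G5 downbeat m3
bar 7: v0=G3 v1=E4 v2=B4 downbeat M3
bar 8: v0=A3 v1=A4 v2=E5 downbeat P5
  -> R4 @ bar 1 tick 0 v(0, 2): B3/C5 m2 untreated
  -> R4 @ bar 3 tick 0 v(0, 1): B3/F4 TT untreated
  -> R2 @ bar 4 tick 0 v(0, 2): B3/D5 m3 -> C4/G5 P5 similar
  -> R2 @ bar 5 tick 0 v(0, 1): C4/E4 M3 -> D4/D5 P8 similar
  -> R4 @ bar 5 tick 0 v(0, 2): D4/E5 M2 untreated
  -> R7 @ bar 5 tick 0 v(1,): E4->D5 leap 10st
  -> R1 @ bar 7 tick 0 v(1, 2): C5/G5 P5 -> E4/B4 P5 similar
  -> R1 @ bar 8 tick 0 v(1, 2): E4/B4 P5 -> A4/E5 P5 similar
  -> R2 @ bar 8 tick 0 v(0, 1): G3/E4 M6 -> A3/A4 P8 similar
  -> R2 @ bar 8 tick 0 v(0, 2): G3/B4 M3 -> A3/E5 P5 similar

(1, 0, R4, (0, 2))
(3, 0, R4, (0, 1))
(4, 0, R2, (0, 2))
(5, 0, R2, (0, 1))
(5, 0, R4, (0, 2))
(5, 0, R7, (1,))
(7, 0, R1, (1, 2))
(8, 0, R1, (1, 2))
(8, 0, R2, (0, 1))
(8, 0, R2, (0, 2))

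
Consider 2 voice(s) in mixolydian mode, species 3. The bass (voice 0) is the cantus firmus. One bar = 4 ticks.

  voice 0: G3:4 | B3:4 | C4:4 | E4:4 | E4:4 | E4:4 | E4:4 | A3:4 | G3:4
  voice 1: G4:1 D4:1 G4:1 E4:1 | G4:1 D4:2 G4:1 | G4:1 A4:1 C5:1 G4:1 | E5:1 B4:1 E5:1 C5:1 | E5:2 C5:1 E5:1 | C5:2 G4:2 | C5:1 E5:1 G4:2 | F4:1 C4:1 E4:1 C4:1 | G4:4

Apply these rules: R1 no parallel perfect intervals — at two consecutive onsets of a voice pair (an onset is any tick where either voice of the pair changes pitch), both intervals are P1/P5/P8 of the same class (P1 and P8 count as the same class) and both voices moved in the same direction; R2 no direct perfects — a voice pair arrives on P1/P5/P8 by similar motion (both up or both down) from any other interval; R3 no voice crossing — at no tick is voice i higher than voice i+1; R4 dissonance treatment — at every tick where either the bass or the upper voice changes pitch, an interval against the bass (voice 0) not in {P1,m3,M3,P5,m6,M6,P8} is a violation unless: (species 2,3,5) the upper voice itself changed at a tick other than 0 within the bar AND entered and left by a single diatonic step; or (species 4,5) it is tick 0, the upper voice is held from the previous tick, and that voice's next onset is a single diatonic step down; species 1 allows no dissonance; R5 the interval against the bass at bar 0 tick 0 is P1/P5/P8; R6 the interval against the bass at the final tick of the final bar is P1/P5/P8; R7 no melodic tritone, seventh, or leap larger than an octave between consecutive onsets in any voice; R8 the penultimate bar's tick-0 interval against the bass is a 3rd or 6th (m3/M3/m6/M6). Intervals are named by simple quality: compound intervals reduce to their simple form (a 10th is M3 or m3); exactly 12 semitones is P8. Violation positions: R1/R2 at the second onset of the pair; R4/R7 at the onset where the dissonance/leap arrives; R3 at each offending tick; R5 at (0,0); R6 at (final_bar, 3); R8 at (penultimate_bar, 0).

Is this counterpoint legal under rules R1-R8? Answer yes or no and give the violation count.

bar 0: v0=G3 v1=G4 (P8)
bar 1: v0=B3 v1=G4 (m6)
bar 2: v0=C4 v1=G4 (P5)
bar 3: v0=E4 v1=E5 (P8)
bar 4: v0=E4 v1=E5 (P8)
bar 5: v0=E4 v1=C5 (m6)
bar 6: v0=E4 v1=C5 (m6)
bar 7: v0=A3 v1=F4 (m6)
bar 8: v0=G3 v1=G4 (P8)
  R2 @ bar3.0: C4/G4 P5 -> E4/E5 P8 similar

No (1 violations)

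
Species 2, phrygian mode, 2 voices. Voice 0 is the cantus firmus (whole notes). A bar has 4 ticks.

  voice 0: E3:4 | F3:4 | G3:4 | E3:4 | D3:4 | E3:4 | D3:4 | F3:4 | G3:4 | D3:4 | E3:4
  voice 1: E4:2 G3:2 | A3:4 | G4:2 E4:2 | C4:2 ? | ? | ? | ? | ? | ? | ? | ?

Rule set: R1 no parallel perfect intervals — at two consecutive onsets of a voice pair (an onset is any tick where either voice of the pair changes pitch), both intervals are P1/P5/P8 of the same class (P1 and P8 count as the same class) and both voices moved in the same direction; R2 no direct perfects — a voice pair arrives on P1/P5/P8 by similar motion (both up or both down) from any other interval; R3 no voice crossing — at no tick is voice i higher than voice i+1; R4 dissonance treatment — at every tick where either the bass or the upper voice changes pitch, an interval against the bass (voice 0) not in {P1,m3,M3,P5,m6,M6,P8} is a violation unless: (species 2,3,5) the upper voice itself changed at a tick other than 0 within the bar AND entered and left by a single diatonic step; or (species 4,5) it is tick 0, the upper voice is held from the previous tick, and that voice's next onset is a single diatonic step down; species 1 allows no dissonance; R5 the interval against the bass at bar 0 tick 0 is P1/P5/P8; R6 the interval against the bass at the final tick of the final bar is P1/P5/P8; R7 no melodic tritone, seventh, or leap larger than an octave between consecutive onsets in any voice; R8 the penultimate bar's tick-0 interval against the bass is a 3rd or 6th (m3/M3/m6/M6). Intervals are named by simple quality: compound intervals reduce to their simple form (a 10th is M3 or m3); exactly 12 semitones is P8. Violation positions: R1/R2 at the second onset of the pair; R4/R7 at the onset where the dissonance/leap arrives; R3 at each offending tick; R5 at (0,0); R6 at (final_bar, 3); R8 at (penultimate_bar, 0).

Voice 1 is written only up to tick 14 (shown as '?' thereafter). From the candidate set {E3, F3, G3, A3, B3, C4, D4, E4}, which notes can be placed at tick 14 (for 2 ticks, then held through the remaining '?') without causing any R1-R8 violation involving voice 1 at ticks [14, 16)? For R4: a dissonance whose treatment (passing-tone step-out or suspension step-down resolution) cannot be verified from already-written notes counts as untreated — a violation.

E3: legal
F3: violates R4
G3: legal
A3: violates R4
B3: legal
C4: legal
D4: violates R4
E4: legal

{B3, C4, E3, E4, G3}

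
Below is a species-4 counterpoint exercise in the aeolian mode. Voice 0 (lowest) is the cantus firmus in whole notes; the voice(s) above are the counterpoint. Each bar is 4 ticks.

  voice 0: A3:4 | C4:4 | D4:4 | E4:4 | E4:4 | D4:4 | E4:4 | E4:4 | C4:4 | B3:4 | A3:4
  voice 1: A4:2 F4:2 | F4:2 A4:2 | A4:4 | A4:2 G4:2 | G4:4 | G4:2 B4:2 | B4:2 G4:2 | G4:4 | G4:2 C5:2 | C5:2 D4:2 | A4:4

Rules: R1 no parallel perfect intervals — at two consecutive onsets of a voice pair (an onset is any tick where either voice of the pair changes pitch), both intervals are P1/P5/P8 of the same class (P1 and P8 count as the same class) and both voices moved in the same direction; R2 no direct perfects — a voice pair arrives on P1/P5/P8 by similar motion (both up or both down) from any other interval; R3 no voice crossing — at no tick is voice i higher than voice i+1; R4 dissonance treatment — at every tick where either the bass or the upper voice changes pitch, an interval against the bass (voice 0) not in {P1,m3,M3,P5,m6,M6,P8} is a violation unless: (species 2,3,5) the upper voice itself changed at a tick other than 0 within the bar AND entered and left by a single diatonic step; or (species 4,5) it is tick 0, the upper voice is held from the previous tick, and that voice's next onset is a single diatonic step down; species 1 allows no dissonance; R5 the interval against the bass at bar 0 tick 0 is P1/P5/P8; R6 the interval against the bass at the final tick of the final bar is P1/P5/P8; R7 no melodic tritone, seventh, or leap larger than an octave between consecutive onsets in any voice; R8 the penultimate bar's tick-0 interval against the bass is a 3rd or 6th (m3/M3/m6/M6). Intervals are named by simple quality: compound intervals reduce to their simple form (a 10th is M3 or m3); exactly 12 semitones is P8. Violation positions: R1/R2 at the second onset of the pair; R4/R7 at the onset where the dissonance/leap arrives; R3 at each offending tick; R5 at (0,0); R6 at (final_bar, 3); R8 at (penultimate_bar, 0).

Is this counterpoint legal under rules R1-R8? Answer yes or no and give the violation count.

No (5 violations)

bar 0: v0=A3 v1=A4 (P8)
bar 1: v0=C4 v1=F4 (P4)
bar 2: v0=D4 v1=A4 (P5)
bar 3: v0=E4 v1=A4 (P4)
bar 4: v0=E4 v1=G4 (m3)
bar 5: v0=D4 v1=G4 (P4)
bar 6: v0=E4 v1=B4 (P5)
bar 7: v0=E4 v1=G4 (m3)
bar 8: v0=C4 v1=G4 (P5)
bar 9: v0=B3 v1=C5 (m2)
bar 10: v0=A3 v1=A4 (P8)
  R4 @ bar1.0: C4/F4 P4 untreated
  R4 @ bar5.0: D4/G4 P4 untreated
  R4 @ bar9.0: B3/C5 m2 untreated
  R8 @ bar9.0: penult m2 not 3rd/6th
  R7 @ bar9.2: C5->D4 leap 10st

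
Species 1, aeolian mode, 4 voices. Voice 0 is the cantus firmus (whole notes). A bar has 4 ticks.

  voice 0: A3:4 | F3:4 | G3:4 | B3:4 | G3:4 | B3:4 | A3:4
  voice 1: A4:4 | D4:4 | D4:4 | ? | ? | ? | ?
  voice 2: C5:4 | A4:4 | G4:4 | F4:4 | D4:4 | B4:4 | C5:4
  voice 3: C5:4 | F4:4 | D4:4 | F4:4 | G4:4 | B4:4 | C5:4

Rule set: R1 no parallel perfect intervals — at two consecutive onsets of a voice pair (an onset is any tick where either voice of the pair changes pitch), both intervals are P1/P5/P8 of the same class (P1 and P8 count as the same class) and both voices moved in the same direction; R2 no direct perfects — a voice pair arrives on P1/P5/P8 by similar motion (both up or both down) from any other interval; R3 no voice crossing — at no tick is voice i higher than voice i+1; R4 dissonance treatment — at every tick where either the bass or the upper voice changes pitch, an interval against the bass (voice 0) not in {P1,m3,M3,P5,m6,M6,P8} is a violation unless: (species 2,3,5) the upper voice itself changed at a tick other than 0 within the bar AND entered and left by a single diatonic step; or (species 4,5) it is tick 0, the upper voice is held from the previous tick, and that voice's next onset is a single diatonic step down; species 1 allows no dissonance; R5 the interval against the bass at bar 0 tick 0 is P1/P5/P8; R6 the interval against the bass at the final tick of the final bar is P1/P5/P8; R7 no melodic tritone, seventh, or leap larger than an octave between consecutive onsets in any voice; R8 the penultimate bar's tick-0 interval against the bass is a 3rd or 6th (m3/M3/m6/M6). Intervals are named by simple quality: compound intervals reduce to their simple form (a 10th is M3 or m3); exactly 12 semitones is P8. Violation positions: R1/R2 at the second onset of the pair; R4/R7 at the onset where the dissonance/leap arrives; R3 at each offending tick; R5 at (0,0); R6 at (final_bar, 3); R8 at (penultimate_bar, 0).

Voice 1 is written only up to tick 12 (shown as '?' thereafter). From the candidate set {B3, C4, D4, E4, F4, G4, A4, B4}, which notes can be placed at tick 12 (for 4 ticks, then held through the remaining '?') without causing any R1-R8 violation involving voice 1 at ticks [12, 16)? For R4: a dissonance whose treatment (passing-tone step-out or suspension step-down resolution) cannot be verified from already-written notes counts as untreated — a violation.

B3: legal
C4: violates R4
D4: legal
E4: violates R4
F4: violates R1,R4
G4: violates R3
A4: violates R3,R4
B4: violates R2,R3

{B3, D4}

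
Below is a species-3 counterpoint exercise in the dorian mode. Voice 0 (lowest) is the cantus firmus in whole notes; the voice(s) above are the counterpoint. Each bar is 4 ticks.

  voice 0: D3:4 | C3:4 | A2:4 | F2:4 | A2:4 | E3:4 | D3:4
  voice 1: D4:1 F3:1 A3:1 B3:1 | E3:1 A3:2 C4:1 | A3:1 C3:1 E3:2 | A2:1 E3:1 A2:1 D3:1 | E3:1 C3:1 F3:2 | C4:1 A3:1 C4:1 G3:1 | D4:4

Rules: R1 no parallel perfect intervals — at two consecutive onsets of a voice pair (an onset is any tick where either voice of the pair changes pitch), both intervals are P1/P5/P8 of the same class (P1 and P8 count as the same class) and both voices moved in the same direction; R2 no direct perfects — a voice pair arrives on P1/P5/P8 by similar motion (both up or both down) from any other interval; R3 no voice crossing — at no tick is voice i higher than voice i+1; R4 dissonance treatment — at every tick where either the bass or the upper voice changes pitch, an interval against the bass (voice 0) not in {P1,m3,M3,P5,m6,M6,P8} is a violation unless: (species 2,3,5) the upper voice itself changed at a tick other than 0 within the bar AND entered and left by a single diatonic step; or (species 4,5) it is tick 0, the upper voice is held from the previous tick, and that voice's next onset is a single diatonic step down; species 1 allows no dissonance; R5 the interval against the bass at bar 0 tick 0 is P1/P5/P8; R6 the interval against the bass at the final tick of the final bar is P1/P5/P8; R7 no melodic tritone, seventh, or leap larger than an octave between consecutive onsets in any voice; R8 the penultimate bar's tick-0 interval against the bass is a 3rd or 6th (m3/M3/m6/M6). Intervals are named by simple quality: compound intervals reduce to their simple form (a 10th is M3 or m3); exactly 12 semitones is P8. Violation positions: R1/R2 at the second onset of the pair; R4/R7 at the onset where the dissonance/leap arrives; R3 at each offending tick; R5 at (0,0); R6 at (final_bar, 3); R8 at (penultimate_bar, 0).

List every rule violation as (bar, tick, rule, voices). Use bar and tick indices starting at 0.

bar 0: v0=D3 v1=D4 downbeat P8
bar 1: v0=C3 v1=E3 downbeat M3
bar 2: v0=A2 v1=A3 downbeat P8
bar 3: v0=F2 v1=A2 downbeat M3
bar 4: v0=A2 v1=E3 downbeat P5
bar 5: v0=E3 v1=C4 downbeat m6
bar 6: v0=D3 v1=D4 downbeat P8
  -> R1 @ bar 2 tick 0 v(0, 1): C3/C4 P8 -> A2/A3 P8 similar
  -> R4 @ bar 3 tick 1 v(0, 1): F2/E3 M7 untreated
  -> R2 @ bar 4 tick 0 v(0, 1): F2/D3 M6 -> A2/E3 P5 similar
  -> R4 @ bar 5 tick 1 v(0, 1): E3/A3 P4 untreated

(2, 0, R1, (0, 1))
(3, 1, R4, (0, 1))
(4, 0, R2, (0, 1))
(5, 1, R4, (0, 1))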